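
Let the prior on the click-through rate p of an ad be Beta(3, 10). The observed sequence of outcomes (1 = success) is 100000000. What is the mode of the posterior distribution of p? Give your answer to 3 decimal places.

Prior: Beta(3, 10).
Data: 1 success in 9 trials (from the sequence). The binomial likelihood contributes p(1−p)^8, so the posterior is Beta(3+1, 10+8) = Beta(4, 18).
For Beta(a, b) with a, b > 1 the mode is (a−1)/(a+b−2) = 3/20 ≈ 0.150.

p̂_MAP = 0.150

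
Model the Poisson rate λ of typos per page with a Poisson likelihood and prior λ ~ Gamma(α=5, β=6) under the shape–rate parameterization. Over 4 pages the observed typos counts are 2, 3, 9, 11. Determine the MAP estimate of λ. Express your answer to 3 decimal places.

λ̂_MAP = 2.900

Σxᵢ = 2+3+9+11 = 25, with n = 4.
Posterior ∝ λ^4e^(−6λ) · λ^25e^(−4λ) = λ^29e^(−10λ), i.e. Gamma(shape=30, rate=10).
The mode of a Gamma(a, b) with a ≥ 1 (shape–rate) is (a−1)/b = 29/10 ≈ 2.900.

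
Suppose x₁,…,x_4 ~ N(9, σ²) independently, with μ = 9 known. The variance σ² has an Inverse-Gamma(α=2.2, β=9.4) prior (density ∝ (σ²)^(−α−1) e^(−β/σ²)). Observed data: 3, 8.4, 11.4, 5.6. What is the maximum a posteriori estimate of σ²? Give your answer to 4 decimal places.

Sum of squared deviations about the known mean: SS = (3−9)² + (8.4−9)² + (11.4−9)² + (5.6−9)² = 53.68.
The Normal likelihood contributes (σ²)^(−n/2) exp(−SS/(2σ²)), so the posterior is Inverse-Gamma(α + n/2, β + SS/2) = Inverse-Gamma(4.2, 36.24).
The mode of Inverse-Gamma(a, b) is b/(a+1) = 36.24/5.2 ≈ 6.9692.

σ̂²_MAP = 6.9692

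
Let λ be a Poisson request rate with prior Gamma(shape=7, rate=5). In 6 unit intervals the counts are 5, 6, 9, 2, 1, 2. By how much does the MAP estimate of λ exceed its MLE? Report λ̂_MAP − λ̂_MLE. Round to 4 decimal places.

Σxᵢ = 25. Posterior is Gamma(32, 11); MAP = (32−1)/11 = 31/11 ≈ 2.81818.
MLE = x̄ = 25/6 ≈ 4.16667.
Difference = 31/11 − 25/6 = -89/66 ≈ -1.3485.

MAP − MLE = -1.3485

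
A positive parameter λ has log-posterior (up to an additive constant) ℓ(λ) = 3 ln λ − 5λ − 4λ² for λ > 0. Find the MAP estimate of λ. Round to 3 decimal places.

λ̂_MAP = 0.375

ℓ'(λ) = 3/λ − 5 − 8λ. Setting this to zero and multiplying by λ: 8λ² + 5λ − 3 = 0.
λ = (−5 + √(5² + 4·8·3)) / (2·8) = (−5 + √121) / 16 = (−5 + 11)/16 = 3/8.
ℓ''(λ) = −3/λ² − 8 < 0, confirming a maximum.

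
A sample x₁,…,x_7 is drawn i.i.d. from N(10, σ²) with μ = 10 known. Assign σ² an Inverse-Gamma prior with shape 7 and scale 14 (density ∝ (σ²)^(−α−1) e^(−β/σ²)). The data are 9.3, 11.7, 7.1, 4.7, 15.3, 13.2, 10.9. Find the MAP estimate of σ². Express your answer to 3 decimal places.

σ̂²_MAP = 4.653

Sum of squared deviations about the known mean: SS = (9.3−10)² + (11.7−10)² + (7.1−10)² + (4.7−10)² + (15.3−10)² + (13.2−10)² + (10.9−10)² = 79.02.
The Normal likelihood contributes (σ²)^(−n/2) exp(−SS/(2σ²)), so the posterior is Inverse-Gamma(α + n/2, β + SS/2) = Inverse-Gamma(10.5, 53.51).
The mode of Inverse-Gamma(a, b) is b/(a+1) = 53.51/11.5 ≈ 4.653.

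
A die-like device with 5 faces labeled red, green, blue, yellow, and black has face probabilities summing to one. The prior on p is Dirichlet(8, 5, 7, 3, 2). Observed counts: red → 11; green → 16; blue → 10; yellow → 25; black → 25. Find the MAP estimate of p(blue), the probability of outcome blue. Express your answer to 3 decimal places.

MAP estimate of p(blue) = 0.150

The posterior is Dirichlet(αᵢ + nᵢ) = Dirichlet(19, 21, 17, 28, 27).
For a Dirichlet(a₁,…,a_K) with all aᵢ > 1, the mode has j-th component (aⱼ − 1)/(Σaᵢ − K).
Here Σaᵢ = 112 and K = 5, so p(blue) = (17 − 1)/(112 − 5) = 16/107 ≈ 0.150.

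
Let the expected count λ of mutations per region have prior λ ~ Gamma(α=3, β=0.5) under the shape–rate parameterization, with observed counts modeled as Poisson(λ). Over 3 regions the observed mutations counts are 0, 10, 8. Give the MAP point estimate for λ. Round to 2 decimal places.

λ̂_MAP = 5.71

Σxᵢ = 0+10+8 = 18, with n = 3.
Posterior ∝ λ^2e^(−0.5λ) · λ^18e^(−3λ) = λ^20e^(−3.5λ), i.e. Gamma(shape=21, rate=3.5).
The mode of a Gamma(a, b) with a ≥ 1 (shape–rate) is (a−1)/b = 20/3.5 ≈ 5.71.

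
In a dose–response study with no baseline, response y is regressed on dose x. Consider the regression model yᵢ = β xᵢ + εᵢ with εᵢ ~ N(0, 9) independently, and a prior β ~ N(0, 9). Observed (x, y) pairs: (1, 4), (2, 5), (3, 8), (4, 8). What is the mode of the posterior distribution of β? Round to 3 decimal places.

β̂_MAP = 2.258

log p(β | y) = −Σ(yᵢ − βxᵢ)²/(2·9) − β²/(2·9) + const.
Setting the derivative to zero: Σxᵢ(yᵢ − βxᵢ)/9 − β/9 = 0, so β = Σxᵢyᵢ / (Σxᵢ² + σ²/τ²).
Σxᵢyᵢ = 1·4 + 2·5 + 3·8 + 4·8 = 70; Σxᵢ² = 30; σ²/τ² = 1.
β̂_MAP = 70 / (30 + 1) = 70/31 ≈ 2.258.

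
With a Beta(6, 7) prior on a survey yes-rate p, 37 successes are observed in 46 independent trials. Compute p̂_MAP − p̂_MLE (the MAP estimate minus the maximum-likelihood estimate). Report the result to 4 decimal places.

MAP − MLE = -0.0675

Posterior is Beta(43, 16); MAP = (43−1)/(59−2) = 42/57 ≈ 0.73684.
MLE ignores the prior: p̂_MLE = k/n = 37/46 ≈ 0.80435.
Difference = 42/57 − 37/46 = -59/874 ≈ -0.0675.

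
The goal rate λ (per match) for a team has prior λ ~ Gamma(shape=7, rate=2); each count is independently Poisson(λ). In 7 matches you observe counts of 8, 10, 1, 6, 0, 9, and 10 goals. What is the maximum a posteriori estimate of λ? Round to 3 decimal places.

λ̂_MAP = 5.556

Σxᵢ = 8+10+1+6+0+9+10 = 44, with n = 7.
Posterior ∝ λ^6e^(−2λ) · λ^44e^(−7λ) = λ^50e^(−9λ), i.e. Gamma(shape=51, rate=9).
The mode of a Gamma(a, b) with a ≥ 1 (shape–rate) is (a−1)/b = 50/9 ≈ 5.556.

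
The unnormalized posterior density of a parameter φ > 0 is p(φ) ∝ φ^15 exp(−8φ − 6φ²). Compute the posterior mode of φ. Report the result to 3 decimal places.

ℓ'(φ) = 15/φ − 8 − 12φ. Setting this to zero and multiplying by φ: 12φ² + 8φ − 15 = 0.
φ = (−8 + √(8² + 4·12·15)) / (2·12) = (−8 + √784) / 24 = (−8 + 28)/24 = 5/6.
ℓ''(φ) = −15/φ² − 12 < 0, confirming a maximum.

φ̂_MAP = 0.833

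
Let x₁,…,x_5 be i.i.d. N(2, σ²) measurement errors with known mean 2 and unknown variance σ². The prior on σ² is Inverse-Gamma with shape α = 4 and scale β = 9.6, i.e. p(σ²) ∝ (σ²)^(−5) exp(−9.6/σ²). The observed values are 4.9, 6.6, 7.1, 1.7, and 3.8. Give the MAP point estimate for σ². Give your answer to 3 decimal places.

Sum of squared deviations about the known mean: SS = (4.9−2)² + (6.6−2)² + (7.1−2)² + (1.7−2)² + (3.8−2)² = 58.91.
The Normal likelihood contributes (σ²)^(−n/2) exp(−SS/(2σ²)), so the posterior is Inverse-Gamma(α + n/2, β + SS/2) = Inverse-Gamma(6.5, 39.055).
The mode of Inverse-Gamma(a, b) is b/(a+1) = 39.055/7.5 ≈ 5.207.

σ̂²_MAP = 5.207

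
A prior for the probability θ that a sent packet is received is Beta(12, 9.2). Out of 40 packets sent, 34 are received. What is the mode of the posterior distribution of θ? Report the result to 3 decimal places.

θ̂_MAP = 0.760

Prior: Beta(12, 9.2).
Data: 34 successes in 40 trials. The binomial likelihood contributes θ^34(1−θ)^6, so the posterior is Beta(12+34, 9.2+6) = Beta(46, 15.2).
For Beta(a, b) with a, b > 1 the mode is (a−1)/(a+b−2) = 45/59.2 ≈ 0.760.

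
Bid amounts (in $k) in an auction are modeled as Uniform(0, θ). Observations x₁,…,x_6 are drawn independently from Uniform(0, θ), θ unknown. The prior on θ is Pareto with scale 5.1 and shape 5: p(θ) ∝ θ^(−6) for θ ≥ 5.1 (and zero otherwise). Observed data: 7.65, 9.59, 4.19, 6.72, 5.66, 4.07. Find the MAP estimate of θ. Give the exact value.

The Uniform(0, θ) likelihood is θ^(−n) for θ ≥ max(xᵢ), zero otherwise. Here max(xᵢ) = 9.59.
Posterior ∝ θ^(−6) · θ^(−6) = θ^(−12) on θ ≥ max(5.1, 9.59) = 9.59.
This density is strictly decreasing in θ, so the posterior mode lies at the lower boundary of the support.

θ̂_MAP = 9.59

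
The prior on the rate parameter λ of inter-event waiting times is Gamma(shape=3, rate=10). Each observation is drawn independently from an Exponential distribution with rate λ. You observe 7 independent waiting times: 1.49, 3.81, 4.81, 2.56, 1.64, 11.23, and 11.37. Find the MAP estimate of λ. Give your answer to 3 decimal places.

λ̂_MAP = 0.192

The Exponential(rate=λ) likelihood is ∝ λ^n e^(−λΣtᵢ). Here n = 7 and Σtᵢ = 1.49 + 3.81 + 4.81 + 2.56 + 1.64 + 11.23 + 11.37 = 36.91.
Posterior ∝ λ^2e^(−10λ) · λ^7e^(−36.91λ) = λ^9e^(−46.91λ), i.e. Gamma(10, 46.91).
Mode = (a−1)/b = 9/46.91 ≈ 0.192.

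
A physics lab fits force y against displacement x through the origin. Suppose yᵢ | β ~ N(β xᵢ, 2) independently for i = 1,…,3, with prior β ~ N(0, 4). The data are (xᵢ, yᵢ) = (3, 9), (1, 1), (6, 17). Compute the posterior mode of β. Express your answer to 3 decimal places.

log p(β | y) = −Σ(yᵢ − βxᵢ)²/(2·2) − β²/(2·4) + const.
Setting the derivative to zero: Σxᵢ(yᵢ − βxᵢ)/2 − β/4 = 0, so β = Σxᵢyᵢ / (Σxᵢ² + σ²/τ²).
Σxᵢyᵢ = 3·9 + 1·1 + 6·17 = 130; Σxᵢ² = 46; σ²/τ² = 0.5.
β̂_MAP = 130 / (46 + 0.5) = 130/46.5 ≈ 2.796.

β̂_MAP = 2.796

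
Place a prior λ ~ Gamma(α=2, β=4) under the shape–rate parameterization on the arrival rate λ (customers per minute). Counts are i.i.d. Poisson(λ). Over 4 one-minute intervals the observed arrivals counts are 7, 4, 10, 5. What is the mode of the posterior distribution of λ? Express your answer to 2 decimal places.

λ̂_MAP = 3.38

Σxᵢ = 7+4+10+5 = 26, with n = 4.
Posterior ∝ λe^(−4λ) · λ^26e^(−4λ) = λ^27e^(−8λ), i.e. Gamma(shape=28, rate=8).
The mode of a Gamma(a, b) with a ≥ 1 (shape–rate) is (a−1)/b = 27/8 ≈ 3.38.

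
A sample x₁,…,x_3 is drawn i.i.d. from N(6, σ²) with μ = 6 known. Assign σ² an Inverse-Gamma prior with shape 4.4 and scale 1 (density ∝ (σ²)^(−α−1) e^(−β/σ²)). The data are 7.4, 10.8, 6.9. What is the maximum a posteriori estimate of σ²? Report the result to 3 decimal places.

Sum of squared deviations about the known mean: SS = (7.4−6)² + (10.8−6)² + (6.9−6)² = 25.81.
The Normal likelihood contributes (σ²)^(−n/2) exp(−SS/(2σ²)), so the posterior is Inverse-Gamma(α + n/2, β + SS/2) = Inverse-Gamma(5.9, 13.905).
The mode of Inverse-Gamma(a, b) is b/(a+1) = 13.905/6.9 ≈ 2.015.

σ̂²_MAP = 2.015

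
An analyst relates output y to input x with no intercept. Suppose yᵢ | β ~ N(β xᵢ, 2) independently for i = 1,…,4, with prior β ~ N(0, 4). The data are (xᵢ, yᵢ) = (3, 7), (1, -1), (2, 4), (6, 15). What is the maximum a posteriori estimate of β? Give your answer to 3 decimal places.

log p(β | y) = −Σ(yᵢ − βxᵢ)²/(2·2) − β²/(2·4) + const.
Setting the derivative to zero: Σxᵢ(yᵢ − βxᵢ)/2 − β/4 = 0, so β = Σxᵢyᵢ / (Σxᵢ² + σ²/τ²).
Σxᵢyᵢ = 3·7 + 1·(-1) + 2·4 + 6·15 = 118; Σxᵢ² = 50; σ²/τ² = 0.5.
β̂_MAP = 118 / (50 + 0.5) = 118/50.5 ≈ 2.337.

β̂_MAP = 2.337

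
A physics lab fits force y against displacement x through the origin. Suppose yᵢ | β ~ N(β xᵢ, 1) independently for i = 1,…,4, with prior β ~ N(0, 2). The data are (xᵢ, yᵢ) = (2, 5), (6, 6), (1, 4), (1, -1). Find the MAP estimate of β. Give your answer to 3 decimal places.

log p(β | y) = −Σ(yᵢ − βxᵢ)²/(2·1) − β²/(2·2) + const.
Setting the derivative to zero: Σxᵢ(yᵢ − βxᵢ)/1 − β/2 = 0, so β = Σxᵢyᵢ / (Σxᵢ² + σ²/τ²).
Σxᵢyᵢ = 2·5 + 6·6 + 1·4 + 1·(-1) = 49; Σxᵢ² = 42; σ²/τ² = 0.5.
β̂_MAP = 49 / (42 + 0.5) = 49/42.5 ≈ 1.153.

β̂_MAP = 1.153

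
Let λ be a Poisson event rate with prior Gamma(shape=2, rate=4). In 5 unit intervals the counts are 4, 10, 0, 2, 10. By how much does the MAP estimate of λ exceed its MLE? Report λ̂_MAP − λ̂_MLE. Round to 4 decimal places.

MAP − MLE = -2.2000

Σxᵢ = 26. Posterior is Gamma(28, 9); MAP = (28−1)/9 = 27/9 ≈ 3.00000.
MLE = x̄ = 26/5 ≈ 5.20000.
Difference = 27/9 − 26/5 = -11/5 ≈ -2.2000.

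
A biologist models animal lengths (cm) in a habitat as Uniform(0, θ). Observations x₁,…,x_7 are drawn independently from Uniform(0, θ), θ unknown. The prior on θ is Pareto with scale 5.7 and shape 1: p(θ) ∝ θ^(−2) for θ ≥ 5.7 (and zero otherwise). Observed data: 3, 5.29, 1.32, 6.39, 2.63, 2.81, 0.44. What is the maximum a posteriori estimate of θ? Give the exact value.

The Uniform(0, θ) likelihood is θ^(−n) for θ ≥ max(xᵢ), zero otherwise. Here max(xᵢ) = 6.39.
Posterior ∝ θ^(−2) · θ^(−7) = θ^(−9) on θ ≥ max(5.7, 6.39) = 6.39.
This density is strictly decreasing in θ, so the posterior mode lies at the lower boundary of the support.

θ̂_MAP = 6.39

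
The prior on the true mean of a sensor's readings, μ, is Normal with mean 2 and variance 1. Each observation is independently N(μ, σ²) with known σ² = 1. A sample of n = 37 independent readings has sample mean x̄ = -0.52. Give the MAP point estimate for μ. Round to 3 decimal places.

n = 37, x̄ = -0.52.
For a Normal prior and Normal likelihood with known variance, the posterior is Normal; its mode equals its mean, the precision-weighted average.
Prior precision 1/σ₀² = 1/1 = 1; data precision n/σ² = 37/1 = 37.
μ̂ = (1·2 + 37·(-0.52)) / (1 + 37) = (-17.24)/38 = -431/950 ≈ -0.454.

μ̂_MAP = -0.454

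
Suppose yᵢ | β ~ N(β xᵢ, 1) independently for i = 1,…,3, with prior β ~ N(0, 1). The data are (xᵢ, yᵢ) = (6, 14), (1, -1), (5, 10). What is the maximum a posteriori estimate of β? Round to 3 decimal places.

log p(β | y) = −Σ(yᵢ − βxᵢ)²/(2·1) − β²/(2·1) + const.
Setting the derivative to zero: Σxᵢ(yᵢ − βxᵢ)/1 − β/1 = 0, so β = Σxᵢyᵢ / (Σxᵢ² + σ²/τ²).
Σxᵢyᵢ = 6·14 + 1·(-1) + 5·10 = 133; Σxᵢ² = 62; σ²/τ² = 1.
β̂_MAP = 133 / (62 + 1) = 133/63 ≈ 2.111.

β̂_MAP = 2.111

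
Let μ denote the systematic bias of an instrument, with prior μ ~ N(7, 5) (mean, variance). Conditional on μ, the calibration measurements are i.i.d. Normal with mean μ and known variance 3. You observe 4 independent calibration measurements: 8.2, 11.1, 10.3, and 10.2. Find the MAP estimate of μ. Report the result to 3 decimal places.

n = 4; x̄ = (8.2 + 11.1 + 10.3 + 10.2)/4 = 39.8/4 = 9.95.
For a Normal prior and Normal likelihood with known variance, the posterior is Normal; its mode equals its mean, the precision-weighted average.
Prior precision 1/σ₀² = 1/5 = 0.2; data precision n/σ² = 4/3.
μ̂ = (0.2·7 + (4/3)·9.95) / (0.2 + 4/3) = (44/3)/(23/15) = 220/23 ≈ 9.565.

μ̂_MAP = 9.565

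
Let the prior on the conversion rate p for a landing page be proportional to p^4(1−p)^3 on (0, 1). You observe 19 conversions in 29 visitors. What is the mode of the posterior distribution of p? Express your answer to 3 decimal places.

p̂_MAP = 0.639

The prior density ∝ p^4(1−p)^3 is the kernel of Beta(5, 4).
Data: 19 successes in 29 trials. The binomial likelihood contributes p^19(1−p)^10, so the posterior is Beta(5+19, 4+10) = Beta(24, 14).
For Beta(a, b) with a, b > 1 the mode is (a−1)/(a+b−2) = 23/36 ≈ 0.639.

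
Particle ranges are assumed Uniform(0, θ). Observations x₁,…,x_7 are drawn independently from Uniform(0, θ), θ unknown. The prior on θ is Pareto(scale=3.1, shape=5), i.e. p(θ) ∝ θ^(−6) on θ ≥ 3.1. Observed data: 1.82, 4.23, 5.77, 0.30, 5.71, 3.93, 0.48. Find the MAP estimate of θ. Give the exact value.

The Uniform(0, θ) likelihood is θ^(−n) for θ ≥ max(xᵢ), zero otherwise. Here max(xᵢ) = 5.77.
Posterior ∝ θ^(−6) · θ^(−7) = θ^(−13) on θ ≥ max(3.1, 5.77) = 5.77.
This density is strictly decreasing in θ, so the posterior mode lies at the lower boundary of the support.

θ̂_MAP = 5.77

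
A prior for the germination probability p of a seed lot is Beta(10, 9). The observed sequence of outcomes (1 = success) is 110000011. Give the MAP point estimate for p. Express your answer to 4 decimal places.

Prior: Beta(10, 9).
Data: 4 successes in 9 trials (from the sequence). The binomial likelihood contributes p^4(1−p)^5, so the posterior is Beta(10+4, 9+5) = Beta(14, 14).
For Beta(a, b) with a, b > 1 the mode is (a−1)/(a+b−2) = 13/26 ≈ 0.5000.

p̂_MAP = 0.5000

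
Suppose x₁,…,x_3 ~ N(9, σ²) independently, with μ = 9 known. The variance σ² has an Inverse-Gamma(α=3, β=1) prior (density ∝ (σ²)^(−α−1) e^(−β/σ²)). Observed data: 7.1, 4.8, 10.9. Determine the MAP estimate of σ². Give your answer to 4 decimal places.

Sum of squared deviations about the known mean: SS = (7.1−9)² + (4.8−9)² + (10.9−9)² = 24.86.
The Normal likelihood contributes (σ²)^(−n/2) exp(−SS/(2σ²)), so the posterior is Inverse-Gamma(α + n/2, β + SS/2) = Inverse-Gamma(4.5, 13.43).
The mode of Inverse-Gamma(a, b) is b/(a+1) = 13.43/5.5 ≈ 2.4418.

σ̂²_MAP = 2.4418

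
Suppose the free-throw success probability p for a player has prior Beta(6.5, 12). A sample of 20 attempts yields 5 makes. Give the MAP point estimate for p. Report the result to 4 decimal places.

p̂_MAP = 0.2877

Prior: Beta(6.5, 12).
Data: 5 successes in 20 trials. The binomial likelihood contributes p^5(1−p)^15, so the posterior is Beta(6.5+5, 12+15) = Beta(11.5, 27).
For Beta(a, b) with a, b > 1 the mode is (a−1)/(a+b−2) = 10.5/36.5 ≈ 0.2877.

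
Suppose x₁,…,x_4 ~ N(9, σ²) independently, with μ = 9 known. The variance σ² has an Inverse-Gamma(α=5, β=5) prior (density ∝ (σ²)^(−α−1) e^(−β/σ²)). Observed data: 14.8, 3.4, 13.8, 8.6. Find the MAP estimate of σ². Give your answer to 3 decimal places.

σ̂²_MAP = 6.138

Sum of squared deviations about the known mean: SS = (14.8−9)² + (3.4−9)² + (13.8−9)² + (8.6−9)² = 88.2.
The Normal likelihood contributes (σ²)^(−n/2) exp(−SS/(2σ²)), so the posterior is Inverse-Gamma(α + n/2, β + SS/2) = Inverse-Gamma(7, 49.1).
The mode of Inverse-Gamma(a, b) is b/(a+1) = 49.1/8 ≈ 6.138.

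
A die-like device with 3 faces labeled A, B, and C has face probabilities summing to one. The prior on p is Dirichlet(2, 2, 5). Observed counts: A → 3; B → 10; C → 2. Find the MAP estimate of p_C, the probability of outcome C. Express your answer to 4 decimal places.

MAP estimate of p_C = 0.2857

The posterior is Dirichlet(αᵢ + nᵢ) = Dirichlet(5, 12, 7).
For a Dirichlet(a₁,…,a_K) with all aᵢ > 1, the mode has j-th component (aⱼ − 1)/(Σaᵢ − K).
Here Σaᵢ = 24 and K = 3, so p_C = (7 − 1)/(24 − 3) = 6/21 ≈ 0.2857.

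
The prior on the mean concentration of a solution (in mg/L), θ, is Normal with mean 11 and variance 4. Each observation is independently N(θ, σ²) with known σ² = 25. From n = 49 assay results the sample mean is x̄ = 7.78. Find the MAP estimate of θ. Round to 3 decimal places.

n = 49, x̄ = 7.78.
For a Normal prior and Normal likelihood with known variance, the posterior is Normal; its mode equals its mean, the precision-weighted average.
Prior precision 1/σ₀² = 1/4 = 0.25; data precision n/σ² = 49/25 = 1.96.
θ̂ = (0.25·11 + 1.96·7.78) / (0.25 + 1.96) = 17.9988/2.21 = 44997/5525 ≈ 8.144.

θ̂_MAP = 8.144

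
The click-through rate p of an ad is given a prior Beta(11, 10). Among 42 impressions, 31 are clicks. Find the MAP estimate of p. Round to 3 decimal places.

Prior: Beta(11, 10).
Data: 31 successes in 42 trials. The binomial likelihood contributes p^31(1−p)^11, so the posterior is Beta(11+31, 10+11) = Beta(42, 21).
For Beta(a, b) with a, b > 1 the mode is (a−1)/(a+b−2) = 41/61 ≈ 0.672.

p̂_MAP = 0.672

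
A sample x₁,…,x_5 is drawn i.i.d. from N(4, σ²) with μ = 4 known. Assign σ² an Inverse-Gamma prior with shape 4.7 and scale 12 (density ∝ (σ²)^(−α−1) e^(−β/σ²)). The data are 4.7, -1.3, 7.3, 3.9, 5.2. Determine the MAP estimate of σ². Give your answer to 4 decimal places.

Sum of squared deviations about the known mean: SS = (4.7−4)² + (-1.3−4)² + (7.3−4)² + (3.9−4)² + (5.2−4)² = 40.92.
The Normal likelihood contributes (σ²)^(−n/2) exp(−SS/(2σ²)), so the posterior is Inverse-Gamma(α + n/2, β + SS/2) = Inverse-Gamma(7.2, 32.46).
The mode of Inverse-Gamma(a, b) is b/(a+1) = 32.46/8.2 ≈ 3.9585.

σ̂²_MAP = 3.9585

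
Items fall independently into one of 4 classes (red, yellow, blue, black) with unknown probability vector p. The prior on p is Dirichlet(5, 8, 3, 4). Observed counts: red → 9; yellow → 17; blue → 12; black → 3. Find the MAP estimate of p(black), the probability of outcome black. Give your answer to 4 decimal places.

The posterior is Dirichlet(αᵢ + nᵢ) = Dirichlet(14, 25, 15, 7).
For a Dirichlet(a₁,…,a_K) with all aᵢ > 1, the mode has j-th component (aⱼ − 1)/(Σaᵢ − K).
Here Σaᵢ = 61 and K = 4, so p(black) = (7 − 1)/(61 − 4) = 6/57 ≈ 0.1053.

MAP estimate of p(black) = 0.1053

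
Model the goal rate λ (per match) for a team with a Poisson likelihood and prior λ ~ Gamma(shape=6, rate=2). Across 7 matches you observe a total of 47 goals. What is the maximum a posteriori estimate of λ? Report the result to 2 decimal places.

Σxᵢ = 47, n = 7.
Posterior ∝ λ^5e^(−2λ) · λ^47e^(−7λ) = λ^52e^(−9λ), i.e. Gamma(shape=53, rate=9).
The mode of a Gamma(a, b) with a ≥ 1 (shape–rate) is (a−1)/b = 52/9 ≈ 5.78.

λ̂_MAP = 5.78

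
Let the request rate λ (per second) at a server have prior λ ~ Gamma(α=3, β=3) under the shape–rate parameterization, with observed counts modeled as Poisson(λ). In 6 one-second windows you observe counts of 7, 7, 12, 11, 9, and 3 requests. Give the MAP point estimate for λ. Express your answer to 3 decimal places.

Σxᵢ = 7+7+12+11+9+3 = 49, with n = 6.
Posterior ∝ λ^2e^(−3λ) · λ^49e^(−6λ) = λ^51e^(−9λ), i.e. Gamma(shape=52, rate=9).
The mode of a Gamma(a, b) with a ≥ 1 (shape–rate) is (a−1)/b = 51/9 ≈ 5.667.

λ̂_MAP = 5.667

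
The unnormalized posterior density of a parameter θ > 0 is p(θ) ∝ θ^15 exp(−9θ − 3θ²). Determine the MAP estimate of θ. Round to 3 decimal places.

ℓ'(θ) = 15/θ − 9 − 6θ. Setting this to zero and multiplying by θ: 6θ² + 9θ − 15 = 0.
θ = (−9 + √(9² + 4·6·15)) / (2·6) = (−9 + √441) / 12 = (−9 + 21)/12 = 1.
ℓ''(θ) = −15/θ² − 6 < 0, confirming a maximum.

θ̂_MAP = 1.000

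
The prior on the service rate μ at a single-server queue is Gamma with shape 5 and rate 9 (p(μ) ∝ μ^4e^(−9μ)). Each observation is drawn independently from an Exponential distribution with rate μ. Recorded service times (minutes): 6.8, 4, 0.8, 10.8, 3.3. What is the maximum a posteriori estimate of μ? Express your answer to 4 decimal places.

The Exponential(rate=μ) likelihood is ∝ μ^n e^(−μΣtᵢ). Here n = 5 and Σtᵢ = 6.8 + 4 + 0.8 + 10.8 + 3.3 = 25.7.
Posterior ∝ μ^4e^(−9μ) · μ^5e^(−25.7μ) = μ^9e^(−34.7μ), i.e. Gamma(10, 34.7).
Mode = (a−1)/b = 9/34.7 ≈ 0.2594.

μ̂_MAP = 0.2594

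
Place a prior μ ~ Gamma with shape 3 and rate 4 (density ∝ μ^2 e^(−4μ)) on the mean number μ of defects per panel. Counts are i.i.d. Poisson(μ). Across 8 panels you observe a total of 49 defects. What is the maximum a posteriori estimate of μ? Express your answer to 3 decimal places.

μ̂_MAP = 4.250

Σxᵢ = 49, n = 8.
Posterior ∝ μ^2e^(−4μ) · μ^49e^(−8μ) = μ^51e^(−12μ), i.e. Gamma(shape=52, rate=12).
The mode of a Gamma(a, b) with a ≥ 1 (shape–rate) is (a−1)/b = 51/12 ≈ 4.250.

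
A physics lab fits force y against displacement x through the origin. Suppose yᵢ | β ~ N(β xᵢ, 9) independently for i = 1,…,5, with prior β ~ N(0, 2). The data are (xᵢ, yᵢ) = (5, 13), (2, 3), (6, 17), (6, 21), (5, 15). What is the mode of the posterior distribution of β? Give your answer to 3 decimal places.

log p(β | y) = −Σ(yᵢ − βxᵢ)²/(2·9) − β²/(2·2) + const.
Setting the derivative to zero: Σxᵢ(yᵢ − βxᵢ)/9 − β/2 = 0, so β = Σxᵢyᵢ / (Σxᵢ² + σ²/τ²).
Σxᵢyᵢ = 5·13 + 2·3 + 6·17 + 6·21 + 5·15 = 374; Σxᵢ² = 126; σ²/τ² = 4.5.
β̂_MAP = 374 / (126 + 4.5) = 374/130.5 ≈ 2.866.

β̂_MAP = 2.866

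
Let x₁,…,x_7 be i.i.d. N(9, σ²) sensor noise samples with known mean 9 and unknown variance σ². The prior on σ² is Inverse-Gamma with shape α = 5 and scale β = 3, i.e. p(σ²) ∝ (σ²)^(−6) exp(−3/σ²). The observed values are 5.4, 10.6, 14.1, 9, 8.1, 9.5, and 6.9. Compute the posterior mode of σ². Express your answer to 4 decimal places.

σ̂²_MAP = 2.7895

Sum of squared deviations about the known mean: SS = (5.4−9)² + (10.6−9)² + (14.1−9)² + (9−9)² + (8.1−9)² + (9.5−9)² + (6.9−9)² = 47.
The Normal likelihood contributes (σ²)^(−n/2) exp(−SS/(2σ²)), so the posterior is Inverse-Gamma(α + n/2, β + SS/2) = Inverse-Gamma(8.5, 26.5).
The mode of Inverse-Gamma(a, b) is b/(a+1) = 26.5/9.5 ≈ 2.7895.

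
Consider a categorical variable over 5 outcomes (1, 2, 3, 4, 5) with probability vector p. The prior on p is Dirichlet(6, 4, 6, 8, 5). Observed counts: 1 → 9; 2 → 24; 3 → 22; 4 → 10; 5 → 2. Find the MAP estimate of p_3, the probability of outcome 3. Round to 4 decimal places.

MAP estimate: 0.2967

The posterior is Dirichlet(αᵢ + nᵢ) = Dirichlet(15, 28, 28, 18, 7).
For a Dirichlet(a₁,…,a_K) with all aᵢ > 1, the mode has j-th component (aⱼ − 1)/(Σaᵢ − K).
Here Σaᵢ = 96 and K = 5, so p_3 = (28 − 1)/(96 − 5) = 27/91 ≈ 0.2967.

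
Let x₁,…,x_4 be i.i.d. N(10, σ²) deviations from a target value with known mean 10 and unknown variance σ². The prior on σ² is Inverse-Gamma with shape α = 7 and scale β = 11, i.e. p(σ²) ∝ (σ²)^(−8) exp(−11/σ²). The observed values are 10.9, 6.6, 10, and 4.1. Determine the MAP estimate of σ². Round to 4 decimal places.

Sum of squared deviations about the known mean: SS = (10.9−10)² + (6.6−10)² + (10−10)² + (4.1−10)² = 47.18.
The Normal likelihood contributes (σ²)^(−n/2) exp(−SS/(2σ²)), so the posterior is Inverse-Gamma(α + n/2, β + SS/2) = Inverse-Gamma(9, 34.59).
The mode of Inverse-Gamma(a, b) is b/(a+1) = 34.59/10 ≈ 3.4590.

σ̂²_MAP = 3.4590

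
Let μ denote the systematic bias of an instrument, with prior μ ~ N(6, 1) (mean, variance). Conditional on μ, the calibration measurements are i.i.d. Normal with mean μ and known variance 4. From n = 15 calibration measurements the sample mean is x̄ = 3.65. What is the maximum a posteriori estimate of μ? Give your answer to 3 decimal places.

μ̂_MAP = 4.145

n = 15, x̄ = 3.65.
For a Normal prior and Normal likelihood with known variance, the posterior is Normal; its mode equals its mean, the precision-weighted average.
Prior precision 1/σ₀² = 1/1 = 1; data precision n/σ² = 15/4 = 3.75.
μ̂ = (1·6 + 3.75·3.65) / (1 + 3.75) = 19.6875/4.75 = 315/76 ≈ 4.145.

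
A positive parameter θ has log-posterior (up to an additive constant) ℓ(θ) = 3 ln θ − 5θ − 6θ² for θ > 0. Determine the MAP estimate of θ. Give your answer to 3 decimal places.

θ̂_MAP = 0.333

ℓ'(θ) = 3/θ − 5 − 12θ. Setting this to zero and multiplying by θ: 12θ² + 5θ − 3 = 0.
θ = (−5 + √(5² + 4·12·3)) / (2·12) = (−5 + √169) / 24 = (−5 + 13)/24 = 1/3.
ℓ''(θ) = −3/θ² − 12 < 0, confirming a maximum.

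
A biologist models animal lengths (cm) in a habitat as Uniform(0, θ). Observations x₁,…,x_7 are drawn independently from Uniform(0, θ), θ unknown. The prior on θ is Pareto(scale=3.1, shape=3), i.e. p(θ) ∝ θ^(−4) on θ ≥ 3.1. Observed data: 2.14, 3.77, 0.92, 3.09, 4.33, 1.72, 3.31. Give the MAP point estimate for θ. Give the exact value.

The Uniform(0, θ) likelihood is θ^(−n) for θ ≥ max(xᵢ), zero otherwise. Here max(xᵢ) = 4.33.
Posterior ∝ θ^(−4) · θ^(−7) = θ^(−11) on θ ≥ max(3.1, 4.33) = 4.33.
This density is strictly decreasing in θ, so the posterior mode lies at the lower boundary of the support.

θ̂_MAP = 4.33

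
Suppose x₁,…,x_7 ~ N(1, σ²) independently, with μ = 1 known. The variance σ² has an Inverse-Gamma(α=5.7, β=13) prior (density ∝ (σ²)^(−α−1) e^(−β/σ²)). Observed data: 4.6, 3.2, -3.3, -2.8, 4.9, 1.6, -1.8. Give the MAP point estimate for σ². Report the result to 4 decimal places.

σ̂²_MAP = 4.9088

Sum of squared deviations about the known mean: SS = (4.6−1)² + (3.2−1)² + (-3.3−1)² + (-2.8−1)² + (4.9−1)² + (1.6−1)² + (-1.8−1)² = 74.14.
The Normal likelihood contributes (σ²)^(−n/2) exp(−SS/(2σ²)), so the posterior is Inverse-Gamma(α + n/2, β + SS/2) = Inverse-Gamma(9.2, 50.07).
The mode of Inverse-Gamma(a, b) is b/(a+1) = 50.07/10.2 ≈ 4.9088.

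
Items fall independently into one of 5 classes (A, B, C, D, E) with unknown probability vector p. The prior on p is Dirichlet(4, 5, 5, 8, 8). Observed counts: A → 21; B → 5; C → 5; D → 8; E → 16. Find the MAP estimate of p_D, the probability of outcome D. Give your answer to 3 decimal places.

MAP estimate of p_D = 0.188

The posterior is Dirichlet(αᵢ + nᵢ) = Dirichlet(25, 10, 10, 16, 24).
For a Dirichlet(a₁,…,a_K) with all aᵢ > 1, the mode has j-th component (aⱼ − 1)/(Σaᵢ − K).
Here Σaᵢ = 85 and K = 5, so p_D = (16 − 1)/(85 − 5) = 15/80 ≈ 0.188.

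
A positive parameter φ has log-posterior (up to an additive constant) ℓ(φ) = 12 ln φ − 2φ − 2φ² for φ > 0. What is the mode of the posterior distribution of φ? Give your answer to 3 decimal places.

ℓ'(φ) = 12/φ − 2 − 4φ. Setting this to zero and multiplying by φ: 4φ² + 2φ − 12 = 0.
φ = (−2 + √(2² + 4·4·12)) / (2·4) = (−2 + √196) / 8 = (−2 + 14)/8 = 3/2.
ℓ''(φ) = −12/φ² − 4 < 0, confirming a maximum.

φ̂_MAP = 1.500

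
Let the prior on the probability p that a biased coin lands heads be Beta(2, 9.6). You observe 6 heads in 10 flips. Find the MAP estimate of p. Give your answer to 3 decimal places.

p̂_MAP = 0.357

Prior: Beta(2, 9.6).
Data: 6 successes in 10 trials. The binomial likelihood contributes p^6(1−p)^4, so the posterior is Beta(2+6, 9.6+4) = Beta(8, 13.6).
For Beta(a, b) with a, b > 1 the mode is (a−1)/(a+b−2) = 7/19.6 ≈ 0.357.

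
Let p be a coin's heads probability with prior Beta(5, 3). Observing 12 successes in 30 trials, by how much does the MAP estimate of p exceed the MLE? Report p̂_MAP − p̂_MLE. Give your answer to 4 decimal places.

MAP − MLE = 0.0444

Posterior is Beta(17, 21); MAP = (17−1)/(38−2) = 16/36 ≈ 0.44444.
MLE ignores the prior: p̂_MLE = k/n = 12/30 ≈ 0.40000.
Difference = 16/36 − 12/30 = 2/45 ≈ 0.0444.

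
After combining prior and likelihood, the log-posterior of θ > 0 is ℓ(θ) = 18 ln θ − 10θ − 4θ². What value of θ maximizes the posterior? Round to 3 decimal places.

θ̂_MAP = 1.000

ℓ'(θ) = 18/θ − 10 − 8θ. Setting this to zero and multiplying by θ: 8θ² + 10θ − 18 = 0.
θ = (−10 + √(10² + 4·8·18)) / (2·8) = (−10 + √676) / 16 = (−10 + 26)/16 = 1.
ℓ''(θ) = −18/θ² − 8 < 0, confirming a maximum.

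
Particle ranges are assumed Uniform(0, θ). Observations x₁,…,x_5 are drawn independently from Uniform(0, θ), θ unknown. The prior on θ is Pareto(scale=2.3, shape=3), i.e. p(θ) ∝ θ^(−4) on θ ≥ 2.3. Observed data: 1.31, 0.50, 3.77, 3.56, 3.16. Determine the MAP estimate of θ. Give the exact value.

θ̂_MAP = 3.77

The Uniform(0, θ) likelihood is θ^(−n) for θ ≥ max(xᵢ), zero otherwise. Here max(xᵢ) = 3.77.
Posterior ∝ θ^(−4) · θ^(−5) = θ^(−9) on θ ≥ max(2.3, 3.77) = 3.77.
This density is strictly decreasing in θ, so the posterior mode lies at the lower boundary of the support.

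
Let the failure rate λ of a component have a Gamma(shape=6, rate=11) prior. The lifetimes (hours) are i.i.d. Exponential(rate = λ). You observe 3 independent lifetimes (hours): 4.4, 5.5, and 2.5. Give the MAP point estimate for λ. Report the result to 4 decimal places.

λ̂_MAP = 0.3419

The Exponential(rate=λ) likelihood is ∝ λ^n e^(−λΣtᵢ). Here n = 3 and Σtᵢ = 4.4 + 5.5 + 2.5 = 12.4.
Posterior ∝ λ^5e^(−11λ) · λ^3e^(−12.4λ) = λ^8e^(−23.4λ), i.e. Gamma(9, 23.4).
Mode = (a−1)/b = 8/23.4 ≈ 0.3419.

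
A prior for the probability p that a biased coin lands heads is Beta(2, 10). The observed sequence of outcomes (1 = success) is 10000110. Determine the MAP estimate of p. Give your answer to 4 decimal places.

p̂_MAP = 0.2222

Prior: Beta(2, 10).
Data: 3 successes in 8 trials (from the sequence). The binomial likelihood contributes p^3(1−p)^5, so the posterior is Beta(2+3, 10+5) = Beta(5, 15).
For Beta(a, b) with a, b > 1 the mode is (a−1)/(a+b−2) = 4/18 ≈ 0.2222.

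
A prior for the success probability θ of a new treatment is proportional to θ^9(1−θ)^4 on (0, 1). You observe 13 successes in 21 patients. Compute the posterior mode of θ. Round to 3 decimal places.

θ̂_MAP = 0.647

The prior density ∝ θ^9(1−θ)^4 is the kernel of Beta(10, 5).
Data: 13 successes in 21 trials. The binomial likelihood contributes θ^13(1−θ)^8, so the posterior is Beta(10+13, 5+8) = Beta(23, 13).
For Beta(a, b) with a, b > 1 the mode is (a−1)/(a+b−2) = 22/34 ≈ 0.647.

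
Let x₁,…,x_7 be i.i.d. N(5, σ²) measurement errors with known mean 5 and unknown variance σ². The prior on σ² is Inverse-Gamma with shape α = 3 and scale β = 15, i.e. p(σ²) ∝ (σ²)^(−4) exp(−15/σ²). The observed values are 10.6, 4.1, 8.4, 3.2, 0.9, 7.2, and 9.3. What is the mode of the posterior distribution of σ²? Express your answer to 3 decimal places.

Sum of squared deviations about the known mean: SS = (10.6−5)² + (4.1−5)² + (8.4−5)² + (3.2−5)² + (0.9−5)² + (7.2−5)² + (9.3−5)² = 87.11.
The Normal likelihood contributes (σ²)^(−n/2) exp(−SS/(2σ²)), so the posterior is Inverse-Gamma(α + n/2, β + SS/2) = Inverse-Gamma(6.5, 58.555).
The mode of Inverse-Gamma(a, b) is b/(a+1) = 58.555/7.5 ≈ 7.807.

σ̂²_MAP = 7.807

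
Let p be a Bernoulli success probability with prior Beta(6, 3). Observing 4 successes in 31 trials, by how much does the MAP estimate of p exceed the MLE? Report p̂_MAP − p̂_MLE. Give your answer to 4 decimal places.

Posterior is Beta(10, 30); MAP = (10−1)/(40−2) = 9/38 ≈ 0.23684.
MLE ignores the prior: p̂_MLE = k/n = 4/31 ≈ 0.12903.
Difference = 9/38 − 4/31 = 127/1178 ≈ 0.1078.

MAP − MLE = 0.1078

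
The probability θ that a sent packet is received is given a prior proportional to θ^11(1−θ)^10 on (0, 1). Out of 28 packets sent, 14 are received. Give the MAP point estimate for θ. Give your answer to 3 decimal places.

The prior density ∝ θ^11(1−θ)^10 is the kernel of Beta(12, 11).
Data: 14 successes in 28 trials. The binomial likelihood contributes θ^14(1−θ)^14, so the posterior is Beta(12+14, 11+14) = Beta(26, 25).
For Beta(a, b) with a, b > 1 the mode is (a−1)/(a+b−2) = 25/49 ≈ 0.510.

θ̂_MAP = 0.510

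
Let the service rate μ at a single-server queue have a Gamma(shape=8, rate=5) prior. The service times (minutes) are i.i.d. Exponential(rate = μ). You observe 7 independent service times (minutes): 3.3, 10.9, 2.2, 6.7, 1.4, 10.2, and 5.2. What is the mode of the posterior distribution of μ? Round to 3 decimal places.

μ̂_MAP = 0.312

The Exponential(rate=μ) likelihood is ∝ μ^n e^(−μΣtᵢ). Here n = 7 and Σtᵢ = 3.3 + 10.9 + 2.2 + 6.7 + 1.4 + 10.2 + 5.2 = 39.9.
Posterior ∝ μ^7e^(−5μ) · μ^7e^(−39.9μ) = μ^14e^(−44.9μ), i.e. Gamma(15, 44.9).
Mode = (a−1)/b = 14/44.9 ≈ 0.312.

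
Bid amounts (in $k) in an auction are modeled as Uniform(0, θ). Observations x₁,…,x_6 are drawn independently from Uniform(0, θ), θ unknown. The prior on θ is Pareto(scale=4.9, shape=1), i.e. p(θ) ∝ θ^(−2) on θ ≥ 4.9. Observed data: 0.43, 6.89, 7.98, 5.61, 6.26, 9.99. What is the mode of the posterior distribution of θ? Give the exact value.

The Uniform(0, θ) likelihood is θ^(−n) for θ ≥ max(xᵢ), zero otherwise. Here max(xᵢ) = 9.99.
Posterior ∝ θ^(−2) · θ^(−6) = θ^(−8) on θ ≥ max(4.9, 9.99) = 9.99.
This density is strictly decreasing in θ, so the posterior mode lies at the lower boundary of the support.

θ̂_MAP = 9.99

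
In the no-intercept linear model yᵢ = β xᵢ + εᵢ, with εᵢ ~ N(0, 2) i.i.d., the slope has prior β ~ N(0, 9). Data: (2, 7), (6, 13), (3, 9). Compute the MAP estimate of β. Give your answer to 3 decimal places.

β̂_MAP = 2.418

log p(β | y) = −Σ(yᵢ − βxᵢ)²/(2·2) − β²/(2·9) + const.
Setting the derivative to zero: Σxᵢ(yᵢ − βxᵢ)/2 − β/9 = 0, so β = Σxᵢyᵢ / (Σxᵢ² + σ²/τ²).
Σxᵢyᵢ = 2·7 + 6·13 + 3·9 = 119; Σxᵢ² = 49; σ²/τ² = 2/9.
β̂_MAP = 119 / (49 + 2/9) = 119/(443/9) = 1071/443 ≈ 2.418.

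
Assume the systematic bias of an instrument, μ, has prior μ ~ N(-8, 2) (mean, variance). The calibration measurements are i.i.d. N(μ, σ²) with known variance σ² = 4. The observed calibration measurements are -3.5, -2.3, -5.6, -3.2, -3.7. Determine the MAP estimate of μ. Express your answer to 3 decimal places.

n = 5; x̄ = ((-3.5) + (-2.3) + (-5.6) + (-3.2) + (-3.7))/5 = -18.3/5 = -3.66.
For a Normal prior and Normal likelihood with known variance, the posterior is Normal; its mode equals its mean, the precision-weighted average.
Prior precision 1/σ₀² = 1/2 = 0.5; data precision n/σ² = 5/4 = 1.25.
μ̂ = (0.5·(-8) + 1.25·(-3.66)) / (0.5 + 1.25) = (-8.575)/1.75 = -4.900.

μ̂_MAP = -4.900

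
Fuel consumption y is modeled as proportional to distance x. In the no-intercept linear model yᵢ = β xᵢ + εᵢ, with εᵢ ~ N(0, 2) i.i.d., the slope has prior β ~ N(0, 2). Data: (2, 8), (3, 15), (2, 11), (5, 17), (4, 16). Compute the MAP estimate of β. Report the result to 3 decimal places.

β̂_MAP = 3.932

log p(β | y) = −Σ(yᵢ − βxᵢ)²/(2·2) − β²/(2·2) + const.
Setting the derivative to zero: Σxᵢ(yᵢ − βxᵢ)/2 − β/2 = 0, so β = Σxᵢyᵢ / (Σxᵢ² + σ²/τ²).
Σxᵢyᵢ = 2·8 + 3·15 + 2·11 + 5·17 + 4·16 = 232; Σxᵢ² = 58; σ²/τ² = 1.
β̂_MAP = 232 / (58 + 1) = 232/59 ≈ 3.932.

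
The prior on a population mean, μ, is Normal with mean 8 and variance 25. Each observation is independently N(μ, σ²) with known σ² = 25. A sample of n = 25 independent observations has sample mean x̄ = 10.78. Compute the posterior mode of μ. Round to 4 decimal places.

n = 25, x̄ = 10.78.
For a Normal prior and Normal likelihood with known variance, the posterior is Normal; its mode equals its mean, the precision-weighted average.
Prior precision 1/σ₀² = 1/25 = 0.04; data precision n/σ² = 25/25 = 1.
μ̂ = (0.04·8 + 1·10.78) / (0.04 + 1) = 11.1/1.04 = 555/52 ≈ 10.6731.

μ̂_MAP = 10.6731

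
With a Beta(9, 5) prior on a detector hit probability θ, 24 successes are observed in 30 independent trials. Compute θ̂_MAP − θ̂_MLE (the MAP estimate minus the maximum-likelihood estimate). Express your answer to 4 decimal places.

MAP − MLE = -0.0381

Posterior is Beta(33, 11); MAP = (33−1)/(44−2) = 32/42 ≈ 0.76190.
MLE ignores the prior: θ̂_MLE = k/n = 24/30 ≈ 0.80000.
Difference = 32/42 − 24/30 = -4/105 ≈ -0.0381.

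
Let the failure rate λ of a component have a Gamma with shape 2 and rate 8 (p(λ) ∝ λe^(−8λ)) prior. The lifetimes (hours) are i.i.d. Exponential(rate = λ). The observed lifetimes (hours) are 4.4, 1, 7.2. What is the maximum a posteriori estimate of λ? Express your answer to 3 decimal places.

λ̂_MAP = 0.194

The Exponential(rate=λ) likelihood is ∝ λ^n e^(−λΣtᵢ). Here n = 3 and Σtᵢ = 4.4 + 1 + 7.2 = 12.6.
Posterior ∝ λe^(−8λ) · λ^3e^(−12.6λ) = λ^4e^(−20.6λ), i.e. Gamma(5, 20.6).
Mode = (a−1)/b = 4/20.6 ≈ 0.194.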